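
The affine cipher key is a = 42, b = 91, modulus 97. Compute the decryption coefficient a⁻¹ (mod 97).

Extended Euclidean algorithm:
97 = 2*42 + 13
42 = 3*13 + 3
13 = 4*3 + 1
3 = 3*1 + 0
Since gcd(42, 97) = 1, back-substitute to write 1 as a combination:
1 = 13 − 4·3
1 = −4·42 + 13·13
1 = 13·97 − 30·42
Hence 42⁻¹ ≡ -30 ≡ 67 (mod 97).

67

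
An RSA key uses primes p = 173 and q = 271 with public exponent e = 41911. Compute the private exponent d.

3271

φ(n) = (p−1)(q−1) = 172·270 = 46440.
Need d with 41911·d ≡ 1 (mod 46440). Apply the extended Euclidean algorithm:
46440 = 1*41911 + 4529
41911 = 9*4529 + 1150
4529 = 3*1150 + 1079
1150 = 1*1079 + 71
1079 = 15*71 + 14
71 = 5*14 + 1
14 = 14*1 + 0
Back-substitute:
1 = 71 − 5·14
1 = −5·1079 + 76·71
1 = 76·1150 − 81·1079
1 = −81·4529 + 319·1150
1 = 319·41911 − 2952·4529
1 = −2952·46440 + 3271·41911
So 41911·3271 ≡ 1 (mod 46440), hence d = 3271.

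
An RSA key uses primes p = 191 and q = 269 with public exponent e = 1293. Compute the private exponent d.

28197

φ(n) = (p−1)(q−1) = 190·268 = 50920.
Need d with 1293·d ≡ 1 (mod 50920). Apply the extended Euclidean algorithm:
50920 = 39×1293 + 493
1293 = 2×493 + 307
493 = 1×307 + 186
307 = 1×186 + 121
186 = 1×121 + 65
121 = 1×65 + 56
65 = 1×56 + 9
56 = 6×9 + 2
9 = 4×2 + 1
2 = 2×1 + 0
Back-substitute:
1 = 9 − 4·2
1 = −4·56 + 25·9
1 = 25·65 − 29·56
1 = −29·121 + 54·65
1 = 54·186 − 83·121
1 = −83·307 + 137·186
1 = 137·493 − 220·307
1 = −220·1293 + 577·493
1 = 577·50920 − 22723·1293
So 1293·(-22723) ≡ 1 (mod 50920), hence d ≡ -22723 ≡ 28197 (mod 50920).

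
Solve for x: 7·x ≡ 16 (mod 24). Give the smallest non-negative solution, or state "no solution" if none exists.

First find gcd(7, 24):
24 = 3×7 + 3
7 = 2×3 + 1
3 = 3×1 + 0
gcd = 1, so a unique solution mod 24 exists.
Back-substitute for the Bézout coefficients:
1 = 7 − 2·3
1 = −2·24 + 7·7
So 7·(7) ≡ 1 (mod 24), giving 7⁻¹ ≡ 7.
x ≡ 7⁻¹·16 ≡ 7·16 ≡ 16 (mod 24).

16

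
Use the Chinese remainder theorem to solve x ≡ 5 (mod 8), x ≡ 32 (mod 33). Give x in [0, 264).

Write x = 5 + 8·k. Then 8·k ≡ 32 − 5 ≡ 27 (mod 33).
Need 8⁻¹ mod 33. Extended Euclid on (33, 8):
33 = 4·8 + 1
8 = 8·1 + 0
Back-substitute:
1 = 33 − 4·8
8⁻¹ ≡ 29 (mod 33), so k ≡ 29·27 ≡ 24 (mod 33).
x = 5 + 8·24 = 197.

197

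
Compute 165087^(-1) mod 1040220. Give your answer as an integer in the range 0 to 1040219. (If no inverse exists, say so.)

Euclidean algorithm on 1040220, 165087:
1040220 = 6*165087 + 49698
165087 = 3*49698 + 15993
49698 = 3*15993 + 1719
15993 = 9*1719 + 522
1719 = 3*522 + 153
522 = 3*153 + 63
153 = 2*63 + 27
63 = 2*27 + 9
27 = 3*9 + 0
Since gcd = 9 > 1, 165087 is not a unit mod 1040220.

no inverse exists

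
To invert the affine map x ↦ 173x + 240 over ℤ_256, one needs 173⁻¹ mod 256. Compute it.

Apply the Euclidean algorithm to 256 and 173:
256 = 1·173 + 83
173 = 2·83 + 7
83 = 11·7 + 6
7 = 1·6 + 1
6 = 6·1 + 0
The gcd is 1. Working backward:
1 = 7 − 6
1 = −83 + 12·7
1 = 12·173 − 25·83
1 = −25·256 + 37·173
So 173·37 ≡ 1 (mod 256).

37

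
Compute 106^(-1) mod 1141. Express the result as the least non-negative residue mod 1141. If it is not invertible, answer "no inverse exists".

Apply the Euclidean algorithm to 1141 and 106:
1141 = 10×106 + 81
106 = 1×81 + 25
81 = 3×25 + 6
25 = 4×6 + 1
6 = 6×1 + 0
The gcd is 1. Working backward:
1 = 25 − 4·6
1 = −4·81 + 13·25
1 = 13·106 − 17·81
1 = −17·1141 + 183·106
So 106·183 ≡ 1 (mod 1141).

183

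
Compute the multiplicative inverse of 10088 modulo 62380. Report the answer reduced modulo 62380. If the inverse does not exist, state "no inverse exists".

Euclidean algorithm on 62380, 10088:
62380 = 6×10088 + 1852
10088 = 5×1852 + 828
1852 = 2×828 + 196
828 = 4×196 + 44
196 = 4×44 + 20
44 = 2×20 + 4
20 = 5×4 + 0
The gcd is 4, not 1, hence no inverse exists.

no inverse exists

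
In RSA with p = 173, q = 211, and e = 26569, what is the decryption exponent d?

φ(n) = (p−1)(q−1) = 172·210 = 36120.
Need d with 26569·d ≡ 1 (mod 36120). Apply the extended Euclidean algorithm:
36120 = 1×26569 + 9551
26569 = 2×9551 + 7467
9551 = 1×7467 + 2084
7467 = 3×2084 + 1215
2084 = 1×1215 + 869
1215 = 1×869 + 346
869 = 2×346 + 177
346 = 1×177 + 169
177 = 1×169 + 8
169 = 21×8 + 1
8 = 8×1 + 0
Back-substitute:
1 = 169 − 21·8
1 = −21·177 + 22·169
1 = 22·346 − 43·177
1 = −43·869 + 108·346
1 = 108·1215 − 151·869
1 = −151·2084 + 259·1215
1 = 259·7467 − 928·2084
1 = −928·9551 + 1187·7467
1 = 1187·26569 − 3302·9551
1 = −3302·36120 + 4489·26569
So 26569·4489 ≡ 1 (mod 36120), hence d = 4489.

4489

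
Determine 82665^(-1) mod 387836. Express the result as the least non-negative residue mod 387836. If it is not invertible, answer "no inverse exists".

Run Euclid on (387836, 82665):
387836 = 4·82665 + 57176
82665 = 1·57176 + 25489
57176 = 2·25489 + 6198
25489 = 4·6198 + 697
6198 = 8·697 + 622
697 = 1·622 + 75
622 = 8·75 + 22
75 = 3·22 + 9
22 = 2·9 + 4
9 = 2·4 + 1
4 = 4·1 + 0
Since gcd(82665, 387836) = 1, back-substitute to write 1 as a combination:
1 = 9 − 2·4
1 = −2·22 + 5·9
1 = 5·75 − 17·22
1 = −17·622 + 141·75
1 = 141·697 − 158·622
1 = −158·6198 + 1405·697
1 = 1405·25489 − 5778·6198
1 = −5778·57176 + 12961·25489
1 = 12961·82665 − 18739·57176
1 = −18739·387836 + 87917·82665
So 82665·87917 ≡ 1 (mod 387836).

87917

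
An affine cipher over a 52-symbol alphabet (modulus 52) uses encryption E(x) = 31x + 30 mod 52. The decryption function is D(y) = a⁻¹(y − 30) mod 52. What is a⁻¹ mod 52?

47

Apply the Euclidean algorithm to 52 and 31:
52 = 1*31 + 21
31 = 1*21 + 10
21 = 2*10 + 1
10 = 10*1 + 0
The gcd is 1. Working backward:
1 = 21 − 2·10
1 = −2·31 + 3·21
1 = 3·52 − 5·31
Thus 31·(-5) ≡ 1 (mod 52); reducing, -5 mod 52 = 47.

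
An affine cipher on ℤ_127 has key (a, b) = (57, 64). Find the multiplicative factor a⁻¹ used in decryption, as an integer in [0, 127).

78

gcd(127, 57) by repeated division:
127 = 2*57 + 13
57 = 4*13 + 5
13 = 2*5 + 3
5 = 1*3 + 2
3 = 1*2 + 1
2 = 2*1 + 0
gcd = 1, so the inverse exists. Back-substitute:
1 = 3 − 2
1 = −5 + 2·3
1 = 2·13 − 5·5
1 = −5·57 + 22·13
1 = 22·127 − 49·57
Hence 57⁻¹ ≡ -49 ≡ 78 (mod 127).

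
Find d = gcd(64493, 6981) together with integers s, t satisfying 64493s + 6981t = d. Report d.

13

Euclidean algorithm:
64493 = 9*6981 + 1664
6981 = 4*1664 + 325
1664 = 5*325 + 39
325 = 8*39 + 13
39 = 3*13 + 0
gcd(64493, 6981) = 13.
Express as a combination:
13 = 325 − 8·39
13 = −8·1664 + 41·325
13 = 41·6981 − 172·1664
13 = −172·64493 + 1589·6981
So 13 = (-172)·64493 + (1589)·6981.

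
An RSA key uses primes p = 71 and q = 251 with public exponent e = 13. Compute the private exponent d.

8077

φ(n) = (p−1)(q−1) = 70·250 = 17500.
Need d with 13·d ≡ 1 (mod 17500). Apply the extended Euclidean algorithm:
17500 = 1346·13 + 2
13 = 6·2 + 1
2 = 2·1 + 0
Back-substitute:
1 = 13 − 6·2
1 = −6·17500 + 8077·13
So 13·8077 ≡ 1 (mod 17500), hence d = 8077.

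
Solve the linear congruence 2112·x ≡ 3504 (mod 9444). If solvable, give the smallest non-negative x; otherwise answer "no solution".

735

First find gcd(2112, 9444):
9444 = 4·2112 + 996
2112 = 2·996 + 120
996 = 8·120 + 36
120 = 3·36 + 12
36 = 3·12 + 0
gcd = 12 and 12 | 3504, so solutions exist. Divide through by 12: 176x ≡ 292 (mod 787).
Now find 176⁻¹ mod 787:
787 = 4*176 + 83
176 = 2*83 + 10
83 = 8*10 + 3
10 = 3*3 + 1
3 = 3*1 + 0
Back-substitute:
1 = 10 − 3·3
1 = −3·83 + 25·10
1 = 25·176 − 53·83
1 = −53·787 + 237·176
So 176⁻¹ ≡ 237 (mod 787).
Then x ≡ 237·292 ≡ 735 (mod 787); the smallest non-negative solution is x = 735.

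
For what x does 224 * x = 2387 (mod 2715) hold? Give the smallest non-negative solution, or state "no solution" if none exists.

1453

First find gcd(224, 2715):
2715 = 12*224 + 27
224 = 8*27 + 8
27 = 3*8 + 3
8 = 2*3 + 2
3 = 1*2 + 1
2 = 2*1 + 0
gcd = 1, so a unique solution mod 2715 exists.
Back-substitute for the Bézout coefficients:
1 = 3 − 2
1 = −8 + 3·3
1 = 3·27 − 10·8
1 = −10·224 + 83·27
1 = 83·2715 − 1006·224
So 224·(-1006) ≡ 1 (mod 2715), giving 224⁻¹ ≡ 1709.
x ≡ 224⁻¹·2387 ≡ 1709·2387 ≡ 1453 (mod 2715).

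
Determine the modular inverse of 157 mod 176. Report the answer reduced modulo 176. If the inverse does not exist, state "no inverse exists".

37

Run Euclid on (176, 157):
176 = 1*157 + 19
157 = 8*19 + 5
19 = 3*5 + 4
5 = 1*4 + 1
4 = 4*1 + 0
Since gcd(157, 176) = 1, back-substitute to write 1 as a combination:
1 = 5 − 4
1 = −19 + 4·5
1 = 4·157 − 33·19
1 = −33·176 + 37·157
So 157·37 ≡ 1 (mod 176).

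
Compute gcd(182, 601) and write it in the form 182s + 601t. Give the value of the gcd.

Euclidean algorithm:
601 = 3×182 + 55
182 = 3×55 + 17
55 = 3×17 + 4
17 = 4×4 + 1
4 = 4×1 + 0
gcd(182, 601) = 1.
Express as a combination:
1 = 17 − 4·4
1 = −4·55 + 13·17
1 = 13·182 − 43·55
1 = −43·601 + 142·182
So 1 = (-43)·601 + (142)·182.

1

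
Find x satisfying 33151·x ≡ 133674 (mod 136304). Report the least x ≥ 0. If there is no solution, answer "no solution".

124150

First find gcd(33151, 136304):
136304 = 4*33151 + 3700
33151 = 8*3700 + 3551
3700 = 1*3551 + 149
3551 = 23*149 + 124
149 = 1*124 + 25
124 = 4*25 + 24
25 = 1*24 + 1
24 = 24*1 + 0
gcd = 1, so a unique solution mod 136304 exists.
Back-substitute for the Bézout coefficients:
1 = 25 − 24
1 = −124 + 5·25
1 = 5·149 − 6·124
1 = −6·3551 + 143·149
1 = 143·3700 − 149·3551
1 = −149·33151 + 1335·3700
1 = 1335·136304 − 5489·33151
So 33151·(-5489) ≡ 1 (mod 136304), giving 33151⁻¹ ≡ 130815.
x ≡ 33151⁻¹·133674 ≡ 130815·133674 ≡ 124150 (mod 136304).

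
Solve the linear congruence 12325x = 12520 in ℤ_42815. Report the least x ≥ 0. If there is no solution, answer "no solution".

First find gcd(12325, 42815):
42815 = 3·12325 + 5840
12325 = 2·5840 + 645
5840 = 9·645 + 35
645 = 18·35 + 15
35 = 2·15 + 5
15 = 3·5 + 0
gcd = 5 and 5 | 12520, so solutions exist. Divide through by 5: 2465x ≡ 2504 (mod 8563).
Now find 2465⁻¹ mod 8563:
8563 = 3×2465 + 1168
2465 = 2×1168 + 129
1168 = 9×129 + 7
129 = 18×7 + 3
7 = 2×3 + 1
3 = 3×1 + 0
Back-substitute:
1 = 7 − 2·3
1 = −2·129 + 37·7
1 = 37·1168 − 335·129
1 = −335·2465 + 707·1168
1 = 707·8563 − 2456·2465
So 2465·(-2456) ≡ 1 (mod 8563), i.e. 2465⁻¹ ≡ 6107.
Then x ≡ 6107·2504 ≡ 6973 (mod 8563); the smallest non-negative solution is x = 6973.

6973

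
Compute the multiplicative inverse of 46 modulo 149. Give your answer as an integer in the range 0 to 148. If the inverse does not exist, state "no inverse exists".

Extended Euclidean algorithm:
149 = 3×46 + 11
46 = 4×11 + 2
11 = 5×2 + 1
2 = 2×1 + 0
gcd = 1, so the inverse exists. Back-substitute:
1 = 11 − 5·2
1 = −5·46 + 21·11
1 = 21·149 − 68·46
Hence 46⁻¹ ≡ -68 ≡ 81 (mod 149).

81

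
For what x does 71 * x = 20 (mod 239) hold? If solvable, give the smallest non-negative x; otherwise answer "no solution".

First find gcd(71, 239):
239 = 3*71 + 26
71 = 2*26 + 19
26 = 1*19 + 7
19 = 2*7 + 5
7 = 1*5 + 2
5 = 2*2 + 1
2 = 2*1 + 0
gcd = 1, so a unique solution mod 239 exists.
Back-substitute for the Bézout coefficients:
1 = 5 − 2·2
1 = −2·7 + 3·5
1 = 3·19 − 8·7
1 = −8·26 + 11·19
1 = 11·71 − 30·26
1 = −30·239 + 101·71
So 71·(101) ≡ 1 (mod 239), giving 71⁻¹ ≡ 101.
x ≡ 71⁻¹·20 ≡ 101·20 ≡ 108 (mod 239).

108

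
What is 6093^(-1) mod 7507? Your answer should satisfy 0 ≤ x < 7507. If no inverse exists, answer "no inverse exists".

2405

gcd(7507, 6093) by repeated division:
7507 = 1*6093 + 1414
6093 = 4*1414 + 437
1414 = 3*437 + 103
437 = 4*103 + 25
103 = 4*25 + 3
25 = 8*3 + 1
3 = 3*1 + 0
The gcd is 1. Working backward:
1 = 25 − 8·3
1 = −8·103 + 33·25
1 = 33·437 − 140·103
1 = −140·1414 + 453·437
1 = 453·6093 − 1952·1414
1 = −1952·7507 + 2405·6093
So 6093·2405 ≡ 1 (mod 7507).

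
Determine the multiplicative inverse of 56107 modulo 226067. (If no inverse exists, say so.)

31448

Extended Euclidean algorithm:
226067 = 4×56107 + 1639
56107 = 34×1639 + 381
1639 = 4×381 + 115
381 = 3×115 + 36
115 = 3×36 + 7
36 = 5×7 + 1
7 = 7×1 + 0
The gcd is 1. Working backward:
1 = 36 − 5·7
1 = −5·115 + 16·36
1 = 16·381 − 53·115
1 = −53·1639 + 228·381
1 = 228·56107 − 7805·1639
1 = −7805·226067 + 31448·56107
So 56107·31448 ≡ 1 (mod 226067).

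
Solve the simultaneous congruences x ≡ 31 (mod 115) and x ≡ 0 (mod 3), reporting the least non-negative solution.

261

Write x = 31 + 115·k. Then 115·k ≡ 0 − 31 ≡ 2 (mod 3).
Need 115⁻¹ mod 3. Extended Euclid on (3, 1):
3 = 3×1 + 0
115⁻¹ ≡ 1 (mod 3), so k ≡ 1·2 ≡ 2 (mod 3).
x = 31 + 115·2 = 261.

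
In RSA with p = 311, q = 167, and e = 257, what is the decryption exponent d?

φ(n) = (p−1)(q−1) = 310·166 = 51460.
Need d with 257·d ≡ 1 (mod 51460). Apply the extended Euclidean algorithm:
51460 = 200×257 + 60
257 = 4×60 + 17
60 = 3×17 + 9
17 = 1×9 + 8
9 = 1×8 + 1
8 = 8×1 + 0
Back-substitute:
1 = 9 − 8
1 = −17 + 2·9
1 = 2·60 − 7·17
1 = −7·257 + 30·60
1 = 30·51460 − 6007·257
So 257·(-6007) ≡ 1 (mod 51460), hence d ≡ -6007 ≡ 45453 (mod 51460).

45453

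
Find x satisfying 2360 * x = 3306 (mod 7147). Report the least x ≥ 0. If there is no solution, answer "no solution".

492

First find gcd(2360, 7147):
7147 = 3×2360 + 67
2360 = 35×67 + 15
67 = 4×15 + 7
15 = 2×7 + 1
7 = 7×1 + 0
gcd = 1, so a unique solution mod 7147 exists.
Back-substitute for the Bézout coefficients:
1 = 15 − 2·7
1 = −2·67 + 9·15
1 = 9·2360 − 317·67
1 = −317·7147 + 960·2360
So 2360·(960) ≡ 1 (mod 7147), giving 2360⁻¹ ≡ 960.
x ≡ 2360⁻¹·3306 ≡ 960·3306 ≡ 492 (mod 7147).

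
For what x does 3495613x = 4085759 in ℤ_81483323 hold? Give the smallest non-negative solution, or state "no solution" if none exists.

First find gcd(3495613, 81483323):
81483323 = 23*3495613 + 1084224
3495613 = 3*1084224 + 242941
1084224 = 4*242941 + 112460
242941 = 2*112460 + 18021
112460 = 6*18021 + 4334
18021 = 4*4334 + 685
4334 = 6*685 + 224
685 = 3*224 + 13
224 = 17*13 + 3
13 = 4*3 + 1
3 = 3*1 + 0
gcd = 1, so a unique solution mod 81483323 exists.
Back-substitute for the Bézout coefficients:
1 = 13 − 4·3
1 = −4·224 + 69·13
1 = 69·685 − 211·224
1 = −211·4334 + 1335·685
1 = 1335·18021 − 5551·4334
1 = −5551·112460 + 34641·18021
1 = 34641·242941 − 74833·112460
1 = −74833·1084224 + 333973·242941
1 = 333973·3495613 − 1076752·1084224
1 = −1076752·81483323 + 25099269·3495613
So 3495613·(25099269) ≡ 1 (mod 81483323), giving 3495613⁻¹ ≡ 25099269.
x ≡ 3495613⁻¹·4085759 ≡ 25099269·4085759 ≡ 31781689 (mod 81483323).

31781689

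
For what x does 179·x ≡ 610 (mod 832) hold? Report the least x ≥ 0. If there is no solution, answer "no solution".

First find gcd(179, 832):
832 = 4·179 + 116
179 = 1·116 + 63
116 = 1·63 + 53
63 = 1·53 + 10
53 = 5·10 + 3
10 = 3·3 + 1
3 = 3·1 + 0
gcd = 1, so a unique solution mod 832 exists.
Back-substitute for the Bézout coefficients:
1 = 10 − 3·3
1 = −3·53 + 16·10
1 = 16·63 − 19·53
1 = −19·116 + 35·63
1 = 35·179 − 54·116
1 = −54·832 + 251·179
So 179·(251) ≡ 1 (mod 832), giving 179⁻¹ ≡ 251.
x ≡ 179⁻¹·610 ≡ 251·610 ≡ 22 (mod 832).

22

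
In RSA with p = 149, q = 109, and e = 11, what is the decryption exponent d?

φ(n) = (p−1)(q−1) = 148·108 = 15984.
Need d with 11·d ≡ 1 (mod 15984). Apply the extended Euclidean algorithm:
15984 = 1453×11 + 1
11 = 11×1 + 0
Back-substitute:
1 = 15984 − 1453·11
So 11·(-1453) ≡ 1 (mod 15984), hence d ≡ -1453 ≡ 14531 (mod 15984).

14531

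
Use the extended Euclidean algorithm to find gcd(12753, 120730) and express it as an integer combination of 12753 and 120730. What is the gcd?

Repeated division:
120730 = 9·12753 + 5953
12753 = 2·5953 + 847
5953 = 7·847 + 24
847 = 35·24 + 7
24 = 3·7 + 3
7 = 2·3 + 1
3 = 3·1 + 0
gcd(12753, 120730) = 1.
Back-substituting:
1 = 7 − 2·3
1 = −2·24 + 7·7
1 = 7·847 − 247·24
1 = −247·5953 + 1736·847
1 = 1736·12753 − 3719·5953
1 = −3719·120730 + 35207·12753
So 1 = (-3719)·120730 + (35207)·12753.

1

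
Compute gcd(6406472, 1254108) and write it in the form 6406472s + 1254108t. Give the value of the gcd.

Euclidean algorithm:
6406472 = 5·1254108 + 135932
1254108 = 9·135932 + 30720
135932 = 4·30720 + 13052
30720 = 2·13052 + 4616
13052 = 2·4616 + 3820
4616 = 1·3820 + 796
3820 = 4·796 + 636
796 = 1·636 + 160
636 = 3·160 + 156
160 = 1·156 + 4
156 = 39·4 + 0
gcd(6406472, 1254108) = 4.
Working backward:
4 = 160 − 156
4 = −636 + 4·160
4 = 4·796 − 5·636
4 = −5·3820 + 24·796
4 = 24·4616 − 29·3820
4 = −29·13052 + 82·4616
4 = 82·30720 − 193·13052
4 = −193·135932 + 854·30720
4 = 854·1254108 − 7879·135932
4 = −7879·6406472 + 40249·1254108
So 4 = (-7879)·6406472 + (40249)·1254108.

4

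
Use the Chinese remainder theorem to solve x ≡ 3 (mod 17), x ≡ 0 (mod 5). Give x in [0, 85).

Write x = 3 + 17·k. Then 17·k ≡ 0 − 3 ≡ 2 (mod 5).
Need 17⁻¹ mod 5. Extended Euclid on (5, 2):
5 = 2×2 + 1
2 = 2×1 + 0
Back-substitute:
1 = 5 − 2·2
17⁻¹ ≡ 3 (mod 5), so k ≡ 3·2 ≡ 1 (mod 5).
x = 3 + 17·1 = 20.

20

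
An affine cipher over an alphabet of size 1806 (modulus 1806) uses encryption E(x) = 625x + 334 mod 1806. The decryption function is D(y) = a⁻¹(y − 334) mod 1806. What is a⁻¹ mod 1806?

Run Euclid on (1806, 625):
1806 = 2·625 + 556
625 = 1·556 + 69
556 = 8·69 + 4
69 = 17·4 + 1
4 = 4·1 + 0
Since gcd(625, 1806) = 1, back-substitute to write 1 as a combination:
1 = 69 − 17·4
1 = −17·556 + 137·69
1 = 137·625 − 154·556
1 = −154·1806 + 445·625
So 625·445 ≡ 1 (mod 1806).

445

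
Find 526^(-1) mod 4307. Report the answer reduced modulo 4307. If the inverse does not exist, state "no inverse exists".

Apply the Euclidean algorithm to 4307 and 526:
4307 = 8×526 + 99
526 = 5×99 + 31
99 = 3×31 + 6
31 = 5×6 + 1
6 = 6×1 + 0
The gcd is 1. Working backward:
1 = 31 − 5·6
1 = −5·99 + 16·31
1 = 16·526 − 85·99
1 = −85·4307 + 696·526
So 526·696 ≡ 1 (mod 4307).

696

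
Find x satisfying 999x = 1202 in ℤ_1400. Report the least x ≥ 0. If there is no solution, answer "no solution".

First find gcd(999, 1400):
1400 = 1·999 + 401
999 = 2·401 + 197
401 = 2·197 + 7
197 = 28·7 + 1
7 = 7·1 + 0
gcd = 1, so a unique solution mod 1400 exists.
Back-substitute for the Bézout coefficients:
1 = 197 − 28·7
1 = −28·401 + 57·197
1 = 57·999 − 142·401
1 = −142·1400 + 199·999
So 999·(199) ≡ 1 (mod 1400), giving 999⁻¹ ≡ 199.
x ≡ 999⁻¹·1202 ≡ 199·1202 ≡ 1198 (mod 1400).

1198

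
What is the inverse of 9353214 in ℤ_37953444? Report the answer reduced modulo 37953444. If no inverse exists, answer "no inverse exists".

no inverse exists

Euclidean algorithm on 37953444, 9353214:
37953444 = 4·9353214 + 540588
9353214 = 17·540588 + 163218
540588 = 3·163218 + 50934
163218 = 3·50934 + 10416
50934 = 4·10416 + 9270
10416 = 1·9270 + 1146
9270 = 8·1146 + 102
1146 = 11·102 + 24
102 = 4·24 + 6
24 = 4·6 + 0
gcd(9353214, 37953444) = 6 ≠ 1, so 9353214 has no multiplicative inverse modulo 37953444.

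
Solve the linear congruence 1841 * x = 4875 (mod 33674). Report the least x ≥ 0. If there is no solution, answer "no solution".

27165

First find gcd(1841, 33674):
33674 = 18×1841 + 536
1841 = 3×536 + 233
536 = 2×233 + 70
233 = 3×70 + 23
70 = 3×23 + 1
23 = 23×1 + 0
gcd = 1, so a unique solution mod 33674 exists.
Back-substitute for the Bézout coefficients:
1 = 70 − 3·23
1 = −3·233 + 10·70
1 = 10·536 − 23·233
1 = −23·1841 + 79·536
1 = 79·33674 − 1445·1841
So 1841·(-1445) ≡ 1 (mod 33674), giving 1841⁻¹ ≡ 32229.
x ≡ 1841⁻¹·4875 ≡ 32229·4875 ≡ 27165 (mod 33674).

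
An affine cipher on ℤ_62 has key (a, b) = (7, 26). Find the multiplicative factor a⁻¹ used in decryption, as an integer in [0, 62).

Apply the Euclidean algorithm to 62 and 7:
62 = 8*7 + 6
7 = 1*6 + 1
6 = 6*1 + 0
Since gcd(7, 62) = 1, back-substitute to write 1 as a combination:
1 = 7 − 6
1 = −62 + 9·7
So 7·9 ≡ 1 (mod 62).

9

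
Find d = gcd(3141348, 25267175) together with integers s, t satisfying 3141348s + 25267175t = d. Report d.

1

Repeated division:
25267175 = 8·3141348 + 136391
3141348 = 23·136391 + 4355
136391 = 31·4355 + 1386
4355 = 3·1386 + 197
1386 = 7·197 + 7
197 = 28·7 + 1
7 = 7·1 + 0
gcd(3141348, 25267175) = 1.
Express as a combination:
1 = 197 − 28·7
1 = −28·1386 + 197·197
1 = 197·4355 − 619·1386
1 = −619·136391 + 19386·4355
1 = 19386·3141348 − 446497·136391
1 = −446497·25267175 + 3591362·3141348
So 1 = (-446497)·25267175 + (3591362)·3141348.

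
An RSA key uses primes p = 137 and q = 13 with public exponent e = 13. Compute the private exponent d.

φ(n) = (p−1)(q−1) = 136·12 = 1632.
Need d with 13·d ≡ 1 (mod 1632). Apply the extended Euclidean algorithm:
1632 = 125×13 + 7
13 = 1×7 + 6
7 = 1×6 + 1
6 = 6×1 + 0
Back-substitute:
1 = 7 − 6
1 = −13 + 2·7
1 = 2·1632 − 251·13
So 13·(-251) ≡ 1 (mod 1632), hence d ≡ -251 ≡ 1381 (mod 1632).

1381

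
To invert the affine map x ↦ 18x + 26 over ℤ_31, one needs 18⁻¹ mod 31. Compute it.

19

gcd(31, 18) by repeated division:
31 = 1×18 + 13
18 = 1×13 + 5
13 = 2×5 + 3
5 = 1×3 + 2
3 = 1×2 + 1
2 = 2×1 + 0
The gcd is 1. Working backward:
1 = 3 − 2
1 = −5 + 2·3
1 = 2·13 − 5·5
1 = −5·18 + 7·13
1 = 7·31 − 12·18
So 18·(-12) ≡ 1 (mod 31), and -12 ≡ 19 (mod 31).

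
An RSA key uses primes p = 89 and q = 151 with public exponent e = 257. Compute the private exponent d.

5393

φ(n) = (p−1)(q−1) = 88·150 = 13200.
Need d with 257·d ≡ 1 (mod 13200). Apply the extended Euclidean algorithm:
13200 = 51*257 + 93
257 = 2*93 + 71
93 = 1*71 + 22
71 = 3*22 + 5
22 = 4*5 + 2
5 = 2*2 + 1
2 = 2*1 + 0
Back-substitute:
1 = 5 − 2·2
1 = −2·22 + 9·5
1 = 9·71 − 29·22
1 = −29·93 + 38·71
1 = 38·257 − 105·93
1 = −105·13200 + 5393·257
So 257·5393 ≡ 1 (mod 13200), hence d = 5393.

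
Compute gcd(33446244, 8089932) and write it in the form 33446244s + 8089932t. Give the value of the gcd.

12

Euclidean algorithm:
33446244 = 4·8089932 + 1086516
8089932 = 7·1086516 + 484320
1086516 = 2·484320 + 117876
484320 = 4·117876 + 12816
117876 = 9·12816 + 2532
12816 = 5·2532 + 156
2532 = 16·156 + 36
156 = 4·36 + 12
36 = 3·12 + 0
gcd(33446244, 8089932) = 12.
Working backward:
12 = 156 − 4·36
12 = −4·2532 + 65·156
12 = 65·12816 − 329·2532
12 = −329·117876 + 3026·12816
12 = 3026·484320 − 12433·117876
12 = −12433·1086516 + 27892·484320
12 = 27892·8089932 − 207677·1086516
12 = −207677·33446244 + 858600·8089932
So 12 = (-207677)·33446244 + (858600)·8089932.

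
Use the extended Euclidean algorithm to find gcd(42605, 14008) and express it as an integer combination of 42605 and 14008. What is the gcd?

Euclidean algorithm:
42605 = 3×14008 + 581
14008 = 24×581 + 64
581 = 9×64 + 5
64 = 12×5 + 4
5 = 1×4 + 1
4 = 4×1 + 0
gcd(42605, 14008) = 1.
Express as a combination:
1 = 5 − 4
1 = −64 + 13·5
1 = 13·581 − 118·64
1 = −118·14008 + 2845·581
1 = 2845·42605 − 8653·14008
So 1 = (2845)·42605 + (-8653)·14008.

1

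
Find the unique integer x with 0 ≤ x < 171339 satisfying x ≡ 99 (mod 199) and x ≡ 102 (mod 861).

44874

Write x = 99 + 199·k. Then 199·k ≡ 102 − 99 ≡ 3 (mod 861).
Need 199⁻¹ mod 861. Extended Euclid on (861, 199):
861 = 4×199 + 65
199 = 3×65 + 4
65 = 16×4 + 1
4 = 4×1 + 0
Back-substitute:
1 = 65 − 16·4
1 = −16·199 + 49·65
1 = 49·861 − 212·199
199⁻¹ ≡ 649 (mod 861), so k ≡ 649·3 ≡ 225 (mod 861).
x = 99 + 199·225 = 44874.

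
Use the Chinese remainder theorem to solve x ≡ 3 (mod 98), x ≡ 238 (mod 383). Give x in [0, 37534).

Write x = 3 + 98·k. Then 98·k ≡ 238 − 3 ≡ 235 (mod 383).
Need 98⁻¹ mod 383. Extended Euclid on (383, 98):
383 = 3·98 + 89
98 = 1·89 + 9
89 = 9·9 + 8
9 = 1·8 + 1
8 = 8·1 + 0
Back-substitute:
1 = 9 − 8
1 = −89 + 10·9
1 = 10·98 − 11·89
1 = −11·383 + 43·98
98⁻¹ ≡ 43 (mod 383), so k ≡ 43·235 ≡ 147 (mod 383).
x = 3 + 98·147 = 14409.

14409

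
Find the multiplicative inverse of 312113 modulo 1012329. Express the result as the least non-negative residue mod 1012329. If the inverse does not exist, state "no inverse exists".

Extended Euclidean algorithm:
1012329 = 3*312113 + 75990
312113 = 4*75990 + 8153
75990 = 9*8153 + 2613
8153 = 3*2613 + 314
2613 = 8*314 + 101
314 = 3*101 + 11
101 = 9*11 + 2
11 = 5*2 + 1
2 = 2*1 + 0
gcd = 1, so the inverse exists. Back-substitute:
1 = 11 − 5·2
1 = −5·101 + 46·11
1 = 46·314 − 143·101
1 = −143·2613 + 1190·314
1 = 1190·8153 − 3713·2613
1 = −3713·75990 + 34607·8153
1 = 34607·312113 − 142141·75990
1 = −142141·1012329 + 461030·312113
So 312113·461030 ≡ 1 (mod 1012329).

461030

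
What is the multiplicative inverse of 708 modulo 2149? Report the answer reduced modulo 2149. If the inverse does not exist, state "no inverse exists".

1891

Extended Euclidean algorithm:
2149 = 3·708 + 25
708 = 28·25 + 8
25 = 3·8 + 1
8 = 8·1 + 0
Since gcd(708, 2149) = 1, back-substitute to write 1 as a combination:
1 = 25 − 3·8
1 = −3·708 + 85·25
1 = 85·2149 − 258·708
Thus 708·(-258) ≡ 1 (mod 2149); reducing, -258 mod 2149 = 1891.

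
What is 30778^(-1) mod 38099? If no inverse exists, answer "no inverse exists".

9461

gcd(38099, 30778) by repeated division:
38099 = 1×30778 + 7321
30778 = 4×7321 + 1494
7321 = 4×1494 + 1345
1494 = 1×1345 + 149
1345 = 9×149 + 4
149 = 37×4 + 1
4 = 4×1 + 0
The gcd is 1. Working backward:
1 = 149 − 37·4
1 = −37·1345 + 334·149
1 = 334·1494 − 371·1345
1 = −371·7321 + 1818·1494
1 = 1818·30778 − 7643·7321
1 = −7643·38099 + 9461·30778
So 30778·9461 ≡ 1 (mod 38099).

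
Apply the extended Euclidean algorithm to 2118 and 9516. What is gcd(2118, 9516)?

Euclidean algorithm:
9516 = 4×2118 + 1044
2118 = 2×1044 + 30
1044 = 34×30 + 24
30 = 1×24 + 6
24 = 4×6 + 0
gcd(2118, 9516) = 6.
Working backward:
6 = 30 − 24
6 = −1044 + 35·30
6 = 35·2118 − 71·1044
6 = −71·9516 + 319·2118
So 6 = (-71)·9516 + (319)·2118.

6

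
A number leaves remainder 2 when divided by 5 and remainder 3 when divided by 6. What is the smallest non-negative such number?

Write x = 2 + 5·k. Then 5·k ≡ 3 − 2 ≡ 1 (mod 6).
Need 5⁻¹ mod 6. Extended Euclid on (6, 5):
6 = 1*5 + 1
5 = 5*1 + 0
Back-substitute:
1 = 6 − 5
5⁻¹ ≡ 5 (mod 6), so k ≡ 5·1 ≡ 5 (mod 6).
x = 2 + 5·5 = 27.

27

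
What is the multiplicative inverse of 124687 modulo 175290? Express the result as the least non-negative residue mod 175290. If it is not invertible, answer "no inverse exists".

40633

Extended Euclidean algorithm:
175290 = 1·124687 + 50603
124687 = 2·50603 + 23481
50603 = 2·23481 + 3641
23481 = 6·3641 + 1635
3641 = 2·1635 + 371
1635 = 4·371 + 151
371 = 2·151 + 69
151 = 2·69 + 13
69 = 5·13 + 4
13 = 3·4 + 1
4 = 4·1 + 0
Since gcd(124687, 175290) = 1, back-substitute to write 1 as a combination:
1 = 13 − 3·4
1 = −3·69 + 16·13
1 = 16·151 − 35·69
1 = −35·371 + 86·151
1 = 86·1635 − 379·371
1 = −379·3641 + 844·1635
1 = 844·23481 − 5443·3641
1 = −5443·50603 + 11730·23481
1 = 11730·124687 − 28903·50603
1 = −28903·175290 + 40633·124687
So 124687·40633 ≡ 1 (mod 175290).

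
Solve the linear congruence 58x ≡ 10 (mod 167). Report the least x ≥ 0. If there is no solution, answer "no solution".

First find gcd(58, 167):
167 = 2·58 + 51
58 = 1·51 + 7
51 = 7·7 + 2
7 = 3·2 + 1
2 = 2·1 + 0
gcd = 1, so a unique solution mod 167 exists.
Back-substitute for the Bézout coefficients:
1 = 7 − 3·2
1 = −3·51 + 22·7
1 = 22·58 − 25·51
1 = −25·167 + 72·58
So 58·(72) ≡ 1 (mod 167), giving 58⁻¹ ≡ 72.
x ≡ 58⁻¹·10 ≡ 72·10 ≡ 52 (mod 167).

52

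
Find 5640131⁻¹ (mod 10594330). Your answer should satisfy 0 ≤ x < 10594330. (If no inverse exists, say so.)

Apply the Euclidean algorithm to 10594330 and 5640131:
10594330 = 1*5640131 + 4954199
5640131 = 1*4954199 + 685932
4954199 = 7*685932 + 152675
685932 = 4*152675 + 75232
152675 = 2*75232 + 2211
75232 = 34*2211 + 58
2211 = 38*58 + 7
58 = 8*7 + 2
7 = 3*2 + 1
2 = 2*1 + 0
The gcd is 1. Working backward:
1 = 7 − 3·2
1 = −3·58 + 25·7
1 = 25·2211 − 953·58
1 = −953·75232 + 32427·2211
1 = 32427·152675 − 65807·75232
1 = −65807·685932 + 295655·152675
1 = 295655·4954199 − 2135392·685932
1 = −2135392·5640131 + 2431047·4954199
1 = 2431047·10594330 − 4566439·5640131
Hence 5640131⁻¹ ≡ -4566439 ≡ 6027891 (mod 10594330).

6027891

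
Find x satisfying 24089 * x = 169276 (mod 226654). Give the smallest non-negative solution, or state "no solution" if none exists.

First find gcd(24089, 226654):
226654 = 9*24089 + 9853
24089 = 2*9853 + 4383
9853 = 2*4383 + 1087
4383 = 4*1087 + 35
1087 = 31*35 + 2
35 = 17*2 + 1
2 = 2*1 + 0
gcd = 1, so a unique solution mod 226654 exists.
Back-substitute for the Bézout coefficients:
1 = 35 − 17·2
1 = −17·1087 + 528·35
1 = 528·4383 − 2129·1087
1 = −2129·9853 + 4786·4383
1 = 4786·24089 − 11701·9853
1 = −11701·226654 + 110095·24089
So 24089·(110095) ≡ 1 (mod 226654), giving 24089⁻¹ ≡ 110095.
x ≡ 24089⁻¹·169276 ≡ 110095·169276 ≡ 42724 (mod 226654).

42724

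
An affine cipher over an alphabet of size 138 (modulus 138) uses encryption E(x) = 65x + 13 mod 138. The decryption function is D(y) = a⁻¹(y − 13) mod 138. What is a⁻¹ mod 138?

17

Run Euclid on (138, 65):
138 = 2*65 + 8
65 = 8*8 + 1
8 = 8*1 + 0
Since gcd(65, 138) = 1, back-substitute to write 1 as a combination:
1 = 65 − 8·8
1 = −8·138 + 17·65
So 65·17 ≡ 1 (mod 138).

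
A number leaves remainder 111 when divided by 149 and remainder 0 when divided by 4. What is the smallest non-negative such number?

Write x = 111 + 149·k. Then 149·k ≡ 0 − 111 ≡ 1 (mod 4).
Need 149⁻¹ mod 4. Extended Euclid on (4, 1):
4 = 4×1 + 0
149⁻¹ ≡ 1 (mod 4), so k ≡ 1·1 ≡ 1 (mod 4).
x = 111 + 149·1 = 260.

260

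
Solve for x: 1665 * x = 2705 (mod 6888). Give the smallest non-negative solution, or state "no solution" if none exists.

gcd(1665, 6888):
6888 = 4×1665 + 228
1665 = 7×228 + 69
228 = 3×69 + 21
69 = 3×21 + 6
21 = 3×6 + 3
6 = 2×3 + 0
gcd = 3, but 3 ∤ 2705, so the congruence has no solution.

no solution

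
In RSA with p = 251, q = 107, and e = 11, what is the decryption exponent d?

24091

φ(n) = (p−1)(q−1) = 250·106 = 26500.
Need d with 11·d ≡ 1 (mod 26500). Apply the extended Euclidean algorithm:
26500 = 2409×11 + 1
11 = 11×1 + 0
Back-substitute:
1 = 26500 − 2409·11
So 11·(-2409) ≡ 1 (mod 26500), hence d ≡ -2409 ≡ 24091 (mod 26500).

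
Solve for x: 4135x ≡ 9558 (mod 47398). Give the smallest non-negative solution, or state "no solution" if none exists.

First find gcd(4135, 47398):
47398 = 11*4135 + 1913
4135 = 2*1913 + 309
1913 = 6*309 + 59
309 = 5*59 + 14
59 = 4*14 + 3
14 = 4*3 + 2
3 = 1*2 + 1
2 = 2*1 + 0
gcd = 1, so a unique solution mod 47398 exists.
Back-substitute for the Bézout coefficients:
1 = 3 − 2
1 = −14 + 5·3
1 = 5·59 − 21·14
1 = −21·309 + 110·59
1 = 110·1913 − 681·309
1 = −681·4135 + 1472·1913
1 = 1472·47398 − 16873·4135
So 4135·(-16873) ≡ 1 (mod 47398), giving 4135⁻¹ ≡ 30525.
x ≡ 4135⁻¹·9558 ≡ 30525·9558 ≡ 23260 (mod 47398).

23260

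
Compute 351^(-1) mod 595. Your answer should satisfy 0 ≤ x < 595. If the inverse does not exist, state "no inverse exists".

gcd(595, 351) by repeated division:
595 = 1*351 + 244
351 = 1*244 + 107
244 = 2*107 + 30
107 = 3*30 + 17
30 = 1*17 + 13
17 = 1*13 + 4
13 = 3*4 + 1
4 = 4*1 + 0
The gcd is 1. Working backward:
1 = 13 − 3·4
1 = −3·17 + 4·13
1 = 4·30 − 7·17
1 = −7·107 + 25·30
1 = 25·244 − 57·107
1 = −57·351 + 82·244
1 = 82·595 − 139·351
Hence 351⁻¹ ≡ -139 ≡ 456 (mod 595).

456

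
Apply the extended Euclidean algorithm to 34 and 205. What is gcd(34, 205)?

Apply Euclid's algorithm to 205 and 34:
205 = 6×34 + 1
34 = 34×1 + 0
gcd(34, 205) = 1.
Express as a combination:
1 = 205 − 6·34
So 1 = (1)·205 + (-6)·34.

1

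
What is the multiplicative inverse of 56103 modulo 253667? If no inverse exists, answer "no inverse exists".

Extended Euclidean algorithm:
253667 = 4×56103 + 29255
56103 = 1×29255 + 26848
29255 = 1×26848 + 2407
26848 = 11×2407 + 371
2407 = 6×371 + 181
371 = 2×181 + 9
181 = 20×9 + 1
9 = 9×1 + 0
gcd = 1, so the inverse exists. Back-substitute:
1 = 181 − 20·9
1 = −20·371 + 41·181
1 = 41·2407 − 266·371
1 = −266·26848 + 2967·2407
1 = 2967·29255 − 3233·26848
1 = −3233·56103 + 6200·29255
1 = 6200·253667 − 28033·56103
Hence 56103⁻¹ ≡ -28033 ≡ 225634 (mod 253667).

225634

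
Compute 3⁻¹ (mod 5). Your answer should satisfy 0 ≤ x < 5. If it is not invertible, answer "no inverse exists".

Run Euclid on (5, 3):
5 = 1·3 + 2
3 = 1·2 + 1
2 = 2·1 + 0
The gcd is 1. Working backward:
1 = 3 − 2
1 = −5 + 2·3
So 3·2 ≡ 1 (mod 5).

2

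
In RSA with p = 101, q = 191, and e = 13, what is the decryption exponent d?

16077

φ(n) = (p−1)(q−1) = 100·190 = 19000.
Need d with 13·d ≡ 1 (mod 19000). Apply the extended Euclidean algorithm:
19000 = 1461×13 + 7
13 = 1×7 + 6
7 = 1×6 + 1
6 = 6×1 + 0
Back-substitute:
1 = 7 − 6
1 = −13 + 2·7
1 = 2·19000 − 2923·13
So 13·(-2923) ≡ 1 (mod 19000), hence d ≡ -2923 ≡ 16077 (mod 19000).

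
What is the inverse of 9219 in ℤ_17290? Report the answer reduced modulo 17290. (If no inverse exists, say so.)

Euclidean algorithm on 17290, 9219:
17290 = 1*9219 + 8071
9219 = 1*8071 + 1148
8071 = 7*1148 + 35
1148 = 32*35 + 28
35 = 1*28 + 7
28 = 4*7 + 0
The gcd is 7, not 1, hence no inverse exists.

no inverse exists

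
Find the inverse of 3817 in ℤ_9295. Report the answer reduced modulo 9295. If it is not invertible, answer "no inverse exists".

no inverse exists

Euclidean algorithm on 9295, 3817:
9295 = 2*3817 + 1661
3817 = 2*1661 + 495
1661 = 3*495 + 176
495 = 2*176 + 143
176 = 1*143 + 33
143 = 4*33 + 11
33 = 3*11 + 0
gcd(3817, 9295) = 11 ≠ 1, so 3817 has no multiplicative inverse modulo 9295.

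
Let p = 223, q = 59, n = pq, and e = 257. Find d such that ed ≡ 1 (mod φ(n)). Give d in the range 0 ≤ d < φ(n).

8417

φ(n) = (p−1)(q−1) = 222·58 = 12876.
Need d with 257·d ≡ 1 (mod 12876). Apply the extended Euclidean algorithm:
12876 = 50·257 + 26
257 = 9·26 + 23
26 = 1·23 + 3
23 = 7·3 + 2
3 = 1·2 + 1
2 = 2·1 + 0
Back-substitute:
1 = 3 − 2
1 = −23 + 8·3
1 = 8·26 − 9·23
1 = −9·257 + 89·26
1 = 89·12876 − 4459·257
So 257·(-4459) ≡ 1 (mod 12876), hence d ≡ -4459 ≡ 8417 (mod 12876).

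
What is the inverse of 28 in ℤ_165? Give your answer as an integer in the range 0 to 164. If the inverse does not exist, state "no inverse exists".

112

Extended Euclidean algorithm:
165 = 5*28 + 25
28 = 1*25 + 3
25 = 8*3 + 1
3 = 3*1 + 0
Since gcd(28, 165) = 1, back-substitute to write 1 as a combination:
1 = 25 − 8·3
1 = −8·28 + 9·25
1 = 9·165 − 53·28
So 28·(-53) ≡ 1 (mod 165), and -53 ≡ 112 (mod 165).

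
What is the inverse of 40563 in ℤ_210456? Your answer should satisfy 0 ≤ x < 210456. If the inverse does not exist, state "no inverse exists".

Euclidean algorithm on 210456, 40563:
210456 = 5·40563 + 7641
40563 = 5·7641 + 2358
7641 = 3·2358 + 567
2358 = 4·567 + 90
567 = 6·90 + 27
90 = 3·27 + 9
27 = 3·9 + 0
gcd(40563, 210456) = 9 ≠ 1, so 40563 has no multiplicative inverse modulo 210456.

no inverse exists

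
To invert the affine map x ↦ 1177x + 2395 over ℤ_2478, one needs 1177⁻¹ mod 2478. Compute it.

1219

gcd(2478, 1177) by repeated division:
2478 = 2·1177 + 124
1177 = 9·124 + 61
124 = 2·61 + 2
61 = 30·2 + 1
2 = 2·1 + 0
gcd = 1, so the inverse exists. Back-substitute:
1 = 61 − 30·2
1 = −30·124 + 61·61
1 = 61·1177 − 579·124
1 = −579·2478 + 1219·1177
So 1177·1219 ≡ 1 (mod 2478).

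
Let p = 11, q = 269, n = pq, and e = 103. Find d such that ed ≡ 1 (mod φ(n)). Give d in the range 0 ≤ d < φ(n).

1327

φ(n) = (p−1)(q−1) = 10·268 = 2680.
Need d with 103·d ≡ 1 (mod 2680). Apply the extended Euclidean algorithm:
2680 = 26×103 + 2
103 = 51×2 + 1
2 = 2×1 + 0
Back-substitute:
1 = 103 − 51·2
1 = −51·2680 + 1327·103
So 103·1327 ≡ 1 (mod 2680), hence d = 1327.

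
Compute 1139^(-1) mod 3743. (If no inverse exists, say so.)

Extended Euclidean algorithm:
3743 = 3*1139 + 326
1139 = 3*326 + 161
326 = 2*161 + 4
161 = 40*4 + 1
4 = 4*1 + 0
gcd = 1, so the inverse exists. Back-substitute:
1 = 161 − 40·4
1 = −40·326 + 81·161
1 = 81·1139 − 283·326
1 = −283·3743 + 930·1139
So 1139·930 ≡ 1 (mod 3743).

930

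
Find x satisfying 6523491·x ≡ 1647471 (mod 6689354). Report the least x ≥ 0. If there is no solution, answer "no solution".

2900849

First find gcd(6523491, 6689354):
6689354 = 1*6523491 + 165863
6523491 = 39*165863 + 54834
165863 = 3*54834 + 1361
54834 = 40*1361 + 394
1361 = 3*394 + 179
394 = 2*179 + 36
179 = 4*36 + 35
36 = 1*35 + 1
35 = 35*1 + 0
gcd = 1, so a unique solution mod 6689354 exists.
Back-substitute for the Bézout coefficients:
1 = 36 − 35
1 = −179 + 5·36
1 = 5·394 − 11·179
1 = −11·1361 + 38·394
1 = 38·54834 − 1531·1361
1 = −1531·165863 + 4631·54834
1 = 4631·6523491 − 182140·165863
1 = −182140·6689354 + 186771·6523491
So 6523491·(186771) ≡ 1 (mod 6689354), giving 6523491⁻¹ ≡ 186771.
x ≡ 6523491⁻¹·1647471 ≡ 186771·1647471 ≡ 2900849 (mod 6689354).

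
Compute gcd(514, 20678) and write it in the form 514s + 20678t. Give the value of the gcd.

Apply Euclid's algorithm to 20678 and 514:
20678 = 40×514 + 118
514 = 4×118 + 42
118 = 2×42 + 34
42 = 1×34 + 8
34 = 4×8 + 2
8 = 4×2 + 0
gcd(514, 20678) = 2.
Back-substituting:
2 = 34 − 4·8
2 = −4·42 + 5·34
2 = 5·118 − 14·42
2 = −14·514 + 61·118
2 = 61·20678 − 2454·514
So 2 = (61)·20678 + (-2454)·514.

2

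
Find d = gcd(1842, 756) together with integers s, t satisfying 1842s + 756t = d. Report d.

6

Repeated division:
1842 = 2×756 + 330
756 = 2×330 + 96
330 = 3×96 + 42
96 = 2×42 + 12
42 = 3×12 + 6
12 = 2×6 + 0
gcd(1842, 756) = 6.
Working backward:
6 = 42 − 3·12
6 = −3·96 + 7·42
6 = 7·330 − 24·96
6 = −24·756 + 55·330
6 = 55·1842 − 134·756
So 6 = (55)·1842 + (-134)·756.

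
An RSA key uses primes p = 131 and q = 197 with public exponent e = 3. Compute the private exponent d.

φ(n) = (p−1)(q−1) = 130·196 = 25480.
Need d with 3·d ≡ 1 (mod 25480). Apply the extended Euclidean algorithm:
25480 = 8493×3 + 1
3 = 3×1 + 0
Back-substitute:
1 = 25480 − 8493·3
So 3·(-8493) ≡ 1 (mod 25480), hence d ≡ -8493 ≡ 16987 (mod 25480).

16987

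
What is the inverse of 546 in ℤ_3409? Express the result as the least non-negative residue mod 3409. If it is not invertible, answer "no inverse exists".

Compute gcd(546, 3409):
3409 = 6×546 + 133
546 = 4×133 + 14
133 = 9×14 + 7
14 = 2×7 + 0
The gcd is 7, not 1, hence no inverse exists.

no inverse exists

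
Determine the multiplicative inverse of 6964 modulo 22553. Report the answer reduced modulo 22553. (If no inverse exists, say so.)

Apply the Euclidean algorithm to 22553 and 6964:
22553 = 3·6964 + 1661
6964 = 4·1661 + 320
1661 = 5·320 + 61
320 = 5·61 + 15
61 = 4·15 + 1
15 = 15·1 + 0
Since gcd(6964, 22553) = 1, back-substitute to write 1 as a combination:
1 = 61 − 4·15
1 = −4·320 + 21·61
1 = 21·1661 − 109·320
1 = −109·6964 + 457·1661
1 = 457·22553 − 1480·6964
So 6964·(-1480) ≡ 1 (mod 22553), and -1480 ≡ 21073 (mod 22553).

21073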